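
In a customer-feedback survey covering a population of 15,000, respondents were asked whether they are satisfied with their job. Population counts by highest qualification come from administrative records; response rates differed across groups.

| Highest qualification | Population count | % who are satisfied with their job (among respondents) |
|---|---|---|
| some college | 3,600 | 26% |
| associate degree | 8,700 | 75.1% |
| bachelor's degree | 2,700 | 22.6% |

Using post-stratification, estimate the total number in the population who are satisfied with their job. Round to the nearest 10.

Estimated count per cell = population count × respondent percentage:
  some college: 3,600 × 26% = 936
  associate degree: 8,700 × 75.1% = 6533.7
  bachelor's degree: 2,700 × 22.6% = 610.2
Estimated total = 8079.9 → 8,080.

8,080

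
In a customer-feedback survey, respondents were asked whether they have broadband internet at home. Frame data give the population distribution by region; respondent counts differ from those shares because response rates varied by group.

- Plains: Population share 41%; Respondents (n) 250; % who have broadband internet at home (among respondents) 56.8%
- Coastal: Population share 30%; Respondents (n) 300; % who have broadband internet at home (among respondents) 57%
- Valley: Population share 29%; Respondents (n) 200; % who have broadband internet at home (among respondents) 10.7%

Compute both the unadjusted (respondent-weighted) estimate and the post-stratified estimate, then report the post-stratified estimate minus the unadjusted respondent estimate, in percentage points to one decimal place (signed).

-1.1 percentage points

Unadjusted (pooled respondent) estimate weights by respondent counts:
  (250/750)×56.8 + (300/750)×57 + (200/750)×10.7 = 44.5867%
Post-stratified estimate weights by population shares:
  0.41×56.8 + 0.3×57 + 0.29×10.7 = 43.491%
Difference = 43.491 − 44.5867 = -1.0957 pp.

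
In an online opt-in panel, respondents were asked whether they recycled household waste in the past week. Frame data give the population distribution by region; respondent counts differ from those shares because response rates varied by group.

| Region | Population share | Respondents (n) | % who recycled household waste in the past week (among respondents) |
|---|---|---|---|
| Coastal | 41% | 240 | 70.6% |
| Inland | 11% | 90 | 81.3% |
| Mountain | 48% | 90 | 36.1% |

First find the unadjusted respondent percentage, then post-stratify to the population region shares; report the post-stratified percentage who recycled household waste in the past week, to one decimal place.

Unadjusted (pooled respondent) estimate weights by respondent counts:
  (240/420)×70.6 + (90/420)×81.3 + (90/420)×36.1 = 65.5%
Post-stratifying to population shares instead:
  0.41×70.6 + 0.11×81.3 + 0.48×36.1 = 55.217%

55.2%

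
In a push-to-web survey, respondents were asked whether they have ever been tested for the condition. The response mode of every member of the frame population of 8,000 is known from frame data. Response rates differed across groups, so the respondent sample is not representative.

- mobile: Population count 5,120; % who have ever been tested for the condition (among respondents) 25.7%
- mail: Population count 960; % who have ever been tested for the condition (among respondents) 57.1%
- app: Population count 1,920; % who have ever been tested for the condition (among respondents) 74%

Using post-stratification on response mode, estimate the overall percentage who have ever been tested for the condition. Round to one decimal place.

Post-stratification weights by population share, not respondent share:
  mobile: (5,120/8,000) × 25.7 = 16.448
  mail: (960/8,000) × 57.1 = 6.852
  app: (1,920/8,000) × 74 = 17.76
Post-stratified estimate = 41.06 → 41.1%.

41.1%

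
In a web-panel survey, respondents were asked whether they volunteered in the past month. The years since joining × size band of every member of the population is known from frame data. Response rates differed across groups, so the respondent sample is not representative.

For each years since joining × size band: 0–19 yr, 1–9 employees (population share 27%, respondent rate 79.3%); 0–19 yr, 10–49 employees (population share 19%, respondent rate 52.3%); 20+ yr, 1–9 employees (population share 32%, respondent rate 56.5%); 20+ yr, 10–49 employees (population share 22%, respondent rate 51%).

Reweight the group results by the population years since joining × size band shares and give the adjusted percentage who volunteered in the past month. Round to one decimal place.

Reweight to the known years since joining × size band distribution:
  0–19 yr, 1–9 employees: 0.27 × 79.3 = 21.411
  0–19 yr, 10–49 employees: 0.19 × 52.3 = 9.937
  20+ yr, 1–9 employees: 0.32 × 56.5 = 18.08
  20+ yr, 10–49 employees: 0.22 × 51 = 11.22
Post-stratified estimate = 60.648 → 60.6%.

60.6%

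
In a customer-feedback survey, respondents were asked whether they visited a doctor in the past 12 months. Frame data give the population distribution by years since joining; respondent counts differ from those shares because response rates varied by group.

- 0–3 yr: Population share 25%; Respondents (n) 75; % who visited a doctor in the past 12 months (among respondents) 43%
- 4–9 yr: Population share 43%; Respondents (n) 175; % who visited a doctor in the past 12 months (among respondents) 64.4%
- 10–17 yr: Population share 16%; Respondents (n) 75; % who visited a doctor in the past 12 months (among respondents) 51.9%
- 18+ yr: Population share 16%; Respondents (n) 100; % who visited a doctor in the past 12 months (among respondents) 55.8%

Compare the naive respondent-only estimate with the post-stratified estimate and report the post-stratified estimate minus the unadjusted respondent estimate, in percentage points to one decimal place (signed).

Naive respondent-only estimate (weights = respondent counts):
  (75/425)×43 + (175/425)×64.4 + (75/425)×51.9 + (100/425)×55.8 = 56.3941%
Post-stratifying to population shares instead:
  0.25×43 + 0.43×64.4 + 0.16×51.9 + 0.16×55.8 = 55.674%
Difference = 55.674 − 56.3941 = -0.7201 pp.

-0.7 percentage points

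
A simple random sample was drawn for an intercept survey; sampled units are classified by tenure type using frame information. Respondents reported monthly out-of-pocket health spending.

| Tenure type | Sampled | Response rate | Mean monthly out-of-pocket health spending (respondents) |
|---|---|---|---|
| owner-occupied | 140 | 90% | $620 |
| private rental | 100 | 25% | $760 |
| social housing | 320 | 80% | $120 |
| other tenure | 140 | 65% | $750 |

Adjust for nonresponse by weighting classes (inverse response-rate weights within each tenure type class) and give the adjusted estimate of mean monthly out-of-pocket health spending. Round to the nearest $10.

$440

Each respondent's weight = sampled/responded in their class; summing within a class gives n_sampled, so:
  owner-occupied: 140 × 620 = 86,800
  private rental: 100 × 760 = 76,000
  social housing: 320 × 120 = 38,400
  other tenure: 140 × 750 = 105,000
Adjusted estimate = 306,200 / 700 = 437.429 → $440.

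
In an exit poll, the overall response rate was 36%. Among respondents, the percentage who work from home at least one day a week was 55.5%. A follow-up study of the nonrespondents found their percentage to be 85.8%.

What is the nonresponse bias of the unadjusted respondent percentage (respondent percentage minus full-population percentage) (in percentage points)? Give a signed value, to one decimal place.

Nonresponse fraction = 1 − 0.36 = 0.64.
Bias = (nonresponse fraction) × (respondent percentage − nonrespondent percentage)
     = 0.64 × (55.5 − 85.8) = 0.64 × -30.3 = -19.392.

-19.4 percentage points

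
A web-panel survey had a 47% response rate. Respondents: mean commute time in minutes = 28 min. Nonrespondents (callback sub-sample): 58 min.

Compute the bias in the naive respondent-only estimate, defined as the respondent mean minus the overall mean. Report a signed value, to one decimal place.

-15.9

Nonresponse fraction = 1 − 0.47 = 0.53.
Bias = (nonresponse fraction) × (respondent mean − nonrespondent mean)
     = 0.53 × (28 − 58) = 0.53 × -30 = -15.9.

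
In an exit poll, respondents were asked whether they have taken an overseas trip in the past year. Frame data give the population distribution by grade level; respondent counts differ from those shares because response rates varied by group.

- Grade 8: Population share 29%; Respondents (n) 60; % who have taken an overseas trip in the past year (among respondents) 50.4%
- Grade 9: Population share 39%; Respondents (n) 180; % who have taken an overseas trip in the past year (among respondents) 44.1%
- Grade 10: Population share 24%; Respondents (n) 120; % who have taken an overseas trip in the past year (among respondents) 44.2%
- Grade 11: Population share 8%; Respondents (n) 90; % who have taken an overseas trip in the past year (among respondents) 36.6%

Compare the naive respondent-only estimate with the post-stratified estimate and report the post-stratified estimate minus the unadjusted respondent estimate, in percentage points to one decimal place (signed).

Unadjusted (pooled respondent) estimate weights by respondent counts:
  (60/450)×50.4 + (180/450)×44.1 + (120/450)×44.2 + (90/450)×36.6 = 43.4667%
Post-stratified estimate weights by population shares:
  0.29×50.4 + 0.39×44.1 + 0.24×44.2 + 0.08×36.6 = 45.351%
Difference = 45.351 − 43.4667 = 1.8843 pp.

+1.9 percentage points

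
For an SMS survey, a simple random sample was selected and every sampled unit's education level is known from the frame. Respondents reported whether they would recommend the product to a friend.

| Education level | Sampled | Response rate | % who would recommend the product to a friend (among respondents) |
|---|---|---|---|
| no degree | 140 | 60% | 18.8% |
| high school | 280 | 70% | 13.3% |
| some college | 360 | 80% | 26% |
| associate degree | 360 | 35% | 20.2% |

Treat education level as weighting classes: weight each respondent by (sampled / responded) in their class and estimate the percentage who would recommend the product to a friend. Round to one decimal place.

20.2%

Weighting each respondent by the inverse class response rate inflates each class back to its sampled size, so the class weight is n_sampled:
  no degree: 140 × 18.8 = 2632
  high school: 280 × 13.3 = 3724
  some college: 360 × 26 = 9360
  associate degree: 360 × 20.2 = 7272
Adjusted estimate = 22,988 / 1,140 = 20.1649 → 20.2%.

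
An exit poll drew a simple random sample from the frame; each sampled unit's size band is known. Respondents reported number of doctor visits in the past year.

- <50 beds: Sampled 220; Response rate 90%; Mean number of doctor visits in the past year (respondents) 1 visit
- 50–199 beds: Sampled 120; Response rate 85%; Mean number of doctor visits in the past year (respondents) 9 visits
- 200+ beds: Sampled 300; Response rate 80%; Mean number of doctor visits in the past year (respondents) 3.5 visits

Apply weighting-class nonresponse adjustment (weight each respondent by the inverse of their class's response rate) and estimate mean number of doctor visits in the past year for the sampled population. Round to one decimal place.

With weight = n_sampled/n_responded per class, the weighted class total is n_sampled:
  <50 beds: 220 × 1 = 220
  50–199 beds: 120 × 9 = 1080
  200+ beds: 300 × 3.5 = 1050
Adjusted estimate = 2350 / 640 = 3.67188 → 3.7.

3.7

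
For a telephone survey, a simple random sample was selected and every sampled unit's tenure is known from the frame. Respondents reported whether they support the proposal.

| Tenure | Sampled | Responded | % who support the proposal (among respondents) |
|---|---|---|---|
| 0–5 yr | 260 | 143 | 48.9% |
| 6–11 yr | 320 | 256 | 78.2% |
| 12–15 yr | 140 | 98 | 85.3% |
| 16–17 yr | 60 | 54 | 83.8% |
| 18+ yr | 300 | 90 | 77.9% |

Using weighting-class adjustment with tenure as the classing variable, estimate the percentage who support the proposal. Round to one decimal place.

Response rates by class: 0–5 yr 143/260 = 55%, 6–11 yr 256/320 = 80%, 12–15 yr 98/140 = 70%, 16–17 yr 54/60 = 90%, 18+ yr 90/300 = 30%.
With weight = n_sampled/n_responded per class, the weighted class total is n_sampled:
  0–5 yr: 260 × 48.9 = 12,714
  6–11 yr: 320 × 78.2 = 25,024
  12–15 yr: 140 × 85.3 = 11,942
  16–17 yr: 60 × 83.8 = 5028
  18+ yr: 300 × 77.9 = 23,370
Adjusted estimate = 78,078 / 1,080 = 72.2944 → 72.3%.

72.3%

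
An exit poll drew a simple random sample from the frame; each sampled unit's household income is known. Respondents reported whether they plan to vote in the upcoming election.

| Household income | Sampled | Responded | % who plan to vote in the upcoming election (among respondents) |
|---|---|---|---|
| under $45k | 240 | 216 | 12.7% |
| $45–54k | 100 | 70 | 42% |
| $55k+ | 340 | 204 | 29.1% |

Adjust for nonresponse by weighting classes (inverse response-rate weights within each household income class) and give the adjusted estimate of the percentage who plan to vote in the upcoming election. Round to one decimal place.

Response rates by class: under $45k 216/240 = 90%, $45–54k 70/100 = 70%, $55k+ 204/340 = 60%.
Each respondent's weight = sampled/responded in their class; summing within a class gives n_sampled, so:
  under $45k: 240 × 12.7 = 3048
  $45–54k: 100 × 42 = 4200
  $55k+: 340 × 29.1 = 9894
Adjusted estimate = 17,142 / 680 = 25.2088 → 25.2%.

25.2%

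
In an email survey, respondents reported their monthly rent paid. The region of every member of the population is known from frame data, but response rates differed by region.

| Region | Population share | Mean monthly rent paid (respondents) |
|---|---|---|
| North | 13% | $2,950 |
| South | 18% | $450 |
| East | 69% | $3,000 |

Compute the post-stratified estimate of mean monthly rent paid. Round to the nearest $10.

$2,530

Post-stratification weights by population share, not respondent share:
  North: 0.13 × 2950 = 383.5
  South: 0.18 × 450 = 81
  East: 0.69 × 3000 = 2070
Post-stratified estimate = 2534.5 → $2,530.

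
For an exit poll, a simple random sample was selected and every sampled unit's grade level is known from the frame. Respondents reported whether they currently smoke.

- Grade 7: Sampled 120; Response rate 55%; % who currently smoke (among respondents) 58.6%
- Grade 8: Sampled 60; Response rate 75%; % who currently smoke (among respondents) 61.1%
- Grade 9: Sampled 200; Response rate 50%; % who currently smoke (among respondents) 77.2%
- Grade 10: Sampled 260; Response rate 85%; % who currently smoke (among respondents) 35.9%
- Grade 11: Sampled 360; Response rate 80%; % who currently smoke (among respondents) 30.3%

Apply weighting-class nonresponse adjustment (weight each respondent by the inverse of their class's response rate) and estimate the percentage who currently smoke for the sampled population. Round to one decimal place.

46.4%

Weighting each respondent by the inverse class response rate inflates each class back to its sampled size, so the class weight is n_sampled:
  Grade 7: 120 × 58.6 = 7032
  Grade 8: 60 × 61.1 = 3666
  Grade 9: 200 × 77.2 = 15,440
  Grade 10: 260 × 35.9 = 9334
  Grade 11: 360 × 30.3 = 10,908
Adjusted estimate = 46,380 / 1,000 = 46.38 → 46.4%.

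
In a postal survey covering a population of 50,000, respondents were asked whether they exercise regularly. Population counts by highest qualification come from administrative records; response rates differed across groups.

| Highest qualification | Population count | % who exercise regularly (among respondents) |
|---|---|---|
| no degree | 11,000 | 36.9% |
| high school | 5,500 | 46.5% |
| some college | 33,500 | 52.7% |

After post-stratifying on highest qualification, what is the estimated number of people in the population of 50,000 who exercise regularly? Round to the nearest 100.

24,300

Each cell contributes its population count × the respondent rate:
  no degree: 11,000 × 36.9% = 4059
  high school: 5,500 × 46.5% = 2557.5
  some college: 33,500 × 52.7% = 17654.5
Estimated total = 24,271 → 24,300.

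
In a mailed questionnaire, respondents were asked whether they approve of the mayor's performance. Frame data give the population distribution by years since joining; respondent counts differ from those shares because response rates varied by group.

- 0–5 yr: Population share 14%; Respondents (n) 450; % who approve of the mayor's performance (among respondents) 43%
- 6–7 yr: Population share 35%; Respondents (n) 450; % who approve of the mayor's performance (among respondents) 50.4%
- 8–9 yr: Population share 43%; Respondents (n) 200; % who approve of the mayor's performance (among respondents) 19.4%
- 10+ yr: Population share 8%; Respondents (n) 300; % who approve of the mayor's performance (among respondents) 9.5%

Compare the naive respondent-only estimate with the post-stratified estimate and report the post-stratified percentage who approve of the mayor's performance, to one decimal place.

Unadjusted (pooled respondent) estimate weights by respondent counts:
  (450/1400)×43 + (450/1400)×50.4 + (200/1400)×19.4 + (300/1400)×9.5 = 34.8286%
Post-stratifying to population shares instead:
  0.14×43 + 0.35×50.4 + 0.43×19.4 + 0.08×9.5 = 32.762%

32.8%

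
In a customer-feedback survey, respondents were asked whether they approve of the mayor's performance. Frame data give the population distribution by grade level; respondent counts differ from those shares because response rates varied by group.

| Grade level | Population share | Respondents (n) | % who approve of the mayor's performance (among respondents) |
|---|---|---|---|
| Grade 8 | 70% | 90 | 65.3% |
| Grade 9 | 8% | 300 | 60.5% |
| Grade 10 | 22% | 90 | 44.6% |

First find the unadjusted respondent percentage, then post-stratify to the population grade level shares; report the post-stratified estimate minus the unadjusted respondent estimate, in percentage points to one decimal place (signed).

Without adjustment, the pooled respondent share is:
  (90/480)×65.3 + (300/480)×60.5 + (90/480)×44.6 = 58.4188%
Reweighting by population grade level shares:
  0.7×65.3 + 0.08×60.5 + 0.22×44.6 = 60.362%
Difference = 60.362 − 58.4188 = 1.9432 pp.

+1.9 percentage points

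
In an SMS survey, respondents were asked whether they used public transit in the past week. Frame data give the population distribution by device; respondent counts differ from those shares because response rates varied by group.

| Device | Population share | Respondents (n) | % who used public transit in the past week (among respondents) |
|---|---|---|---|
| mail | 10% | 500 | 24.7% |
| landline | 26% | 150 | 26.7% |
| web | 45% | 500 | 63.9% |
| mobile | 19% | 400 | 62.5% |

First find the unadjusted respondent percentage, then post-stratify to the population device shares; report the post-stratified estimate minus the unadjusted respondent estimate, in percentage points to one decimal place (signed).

+2.7 percentage points

Unadjusted (pooled respondent) estimate weights by respondent counts:
  (500/1550)×24.7 + (150/1550)×26.7 + (500/1550)×63.9 + (400/1550)×62.5 = 47.2935%
Post-stratified estimate weights by population shares:
  0.1×24.7 + 0.26×26.7 + 0.45×63.9 + 0.19×62.5 = 50.042%
Difference = 50.042 − 47.2935 = 2.7485 pp.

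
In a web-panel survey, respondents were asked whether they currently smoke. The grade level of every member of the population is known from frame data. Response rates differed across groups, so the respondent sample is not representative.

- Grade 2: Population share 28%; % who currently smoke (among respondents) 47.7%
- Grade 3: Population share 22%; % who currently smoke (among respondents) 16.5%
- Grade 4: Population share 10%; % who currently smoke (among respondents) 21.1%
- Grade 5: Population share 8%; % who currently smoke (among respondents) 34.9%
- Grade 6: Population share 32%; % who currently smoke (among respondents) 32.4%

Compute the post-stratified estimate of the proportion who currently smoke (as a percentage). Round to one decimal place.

32.3%

Weight each group's respondent value by its population share:
  Grade 2: 0.28 × 47.7 = 13.356
  Grade 3: 0.22 × 16.5 = 3.63
  Grade 4: 0.1 × 21.1 = 2.11
  Grade 5: 0.08 × 34.9 = 2.792
  Grade 6: 0.32 × 32.4 = 10.368
Post-stratified estimate = 32.256 → 32.3%.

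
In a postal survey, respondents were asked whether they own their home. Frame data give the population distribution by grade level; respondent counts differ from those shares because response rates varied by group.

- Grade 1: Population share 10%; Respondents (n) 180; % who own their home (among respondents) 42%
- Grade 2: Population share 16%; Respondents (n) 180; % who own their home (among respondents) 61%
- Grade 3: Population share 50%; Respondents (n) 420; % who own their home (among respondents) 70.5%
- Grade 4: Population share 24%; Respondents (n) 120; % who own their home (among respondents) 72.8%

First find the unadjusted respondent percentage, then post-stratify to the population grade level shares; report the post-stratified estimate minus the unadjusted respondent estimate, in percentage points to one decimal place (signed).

Naive respondent-only estimate (weights = respondent counts):
  (180/900)×42 + (180/900)×61 + (420/900)×70.5 + (120/900)×72.8 = 63.2067%
Reweighting by population grade level shares:
  0.1×42 + 0.16×61 + 0.5×70.5 + 0.24×72.8 = 66.682%
Difference = 66.682 − 63.2067 = 3.4753 pp.

+3.5 percentage points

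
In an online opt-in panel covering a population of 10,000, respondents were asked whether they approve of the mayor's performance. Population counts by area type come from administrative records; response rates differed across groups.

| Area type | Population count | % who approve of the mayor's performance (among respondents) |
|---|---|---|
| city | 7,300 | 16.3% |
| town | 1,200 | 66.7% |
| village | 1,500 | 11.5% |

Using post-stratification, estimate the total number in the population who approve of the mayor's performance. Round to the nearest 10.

2,160

Apply each group's respondent rate to its population count:
  city: 7,300 × 16.3% = 1189.9
  town: 1,200 × 66.7% = 800.4
  village: 1,500 × 11.5% = 172.5
Estimated total = 2162.8 → 2,160.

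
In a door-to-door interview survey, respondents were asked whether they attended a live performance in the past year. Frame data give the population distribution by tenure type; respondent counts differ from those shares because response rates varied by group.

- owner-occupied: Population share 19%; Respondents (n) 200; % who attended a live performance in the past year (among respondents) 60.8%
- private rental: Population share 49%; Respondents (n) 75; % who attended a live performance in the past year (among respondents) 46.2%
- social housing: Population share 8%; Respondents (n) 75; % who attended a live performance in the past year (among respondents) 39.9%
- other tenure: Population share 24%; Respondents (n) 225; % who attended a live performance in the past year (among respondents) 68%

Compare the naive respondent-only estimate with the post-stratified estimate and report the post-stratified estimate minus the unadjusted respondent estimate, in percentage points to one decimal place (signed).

Unadjusted (pooled respondent) estimate weights by respondent counts:
  (200/575)×60.8 + (75/575)×46.2 + (75/575)×39.9 + (225/575)×68 = 58.987%
Reweighting by population tenure type shares:
  0.19×60.8 + 0.49×46.2 + 0.08×39.9 + 0.24×68 = 53.702%
Difference = 53.702 − 58.987 = -5.285 pp.

-5.3 percentage points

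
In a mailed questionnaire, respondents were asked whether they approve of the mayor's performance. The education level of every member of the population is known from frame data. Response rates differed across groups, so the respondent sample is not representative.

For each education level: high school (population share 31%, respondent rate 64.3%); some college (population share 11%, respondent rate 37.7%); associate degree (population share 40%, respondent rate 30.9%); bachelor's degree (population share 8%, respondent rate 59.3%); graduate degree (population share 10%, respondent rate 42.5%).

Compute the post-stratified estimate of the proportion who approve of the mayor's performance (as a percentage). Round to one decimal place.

45.4%

Weight each group's respondent value by its population share:
  high school: 0.31 × 64.3 = 19.933
  some college: 0.11 × 37.7 = 4.147
  associate degree: 0.4 × 30.9 = 12.36
  bachelor's degree: 0.08 × 59.3 = 4.744
  graduate degree: 0.1 × 42.5 = 4.25
Post-stratified estimate = 45.434 → 45.4%.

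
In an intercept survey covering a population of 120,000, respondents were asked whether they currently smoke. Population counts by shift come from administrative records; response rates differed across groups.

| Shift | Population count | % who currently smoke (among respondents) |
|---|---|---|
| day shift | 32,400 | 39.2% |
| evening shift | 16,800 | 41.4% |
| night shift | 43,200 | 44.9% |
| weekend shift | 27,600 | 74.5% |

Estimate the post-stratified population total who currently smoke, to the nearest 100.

Apply each group's respondent rate to its population count:
  day shift: 32,400 × 39.2% = 12700.8
  evening shift: 16,800 × 41.4% = 6955.2
  night shift: 43,200 × 44.9% = 19396.8
  weekend shift: 27,600 × 74.5% = 20,562
Estimated total = 59614.8 → 59,600.

59,600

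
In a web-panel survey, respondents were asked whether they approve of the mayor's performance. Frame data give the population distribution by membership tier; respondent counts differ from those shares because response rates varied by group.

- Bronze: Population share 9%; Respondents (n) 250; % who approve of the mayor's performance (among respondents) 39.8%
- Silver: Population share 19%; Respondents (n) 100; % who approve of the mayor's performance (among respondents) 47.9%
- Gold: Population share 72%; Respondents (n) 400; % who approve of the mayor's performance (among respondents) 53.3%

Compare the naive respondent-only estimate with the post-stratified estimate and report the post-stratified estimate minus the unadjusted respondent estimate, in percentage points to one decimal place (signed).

Without adjustment, the pooled respondent share is:
  (250/750)×39.8 + (100/750)×47.9 + (400/750)×53.3 = 48.08%
Post-stratifying to population shares instead:
  0.09×39.8 + 0.19×47.9 + 0.72×53.3 = 51.059%
Difference = 51.059 − 48.08 = 2.979 pp.

+3.0 percentage points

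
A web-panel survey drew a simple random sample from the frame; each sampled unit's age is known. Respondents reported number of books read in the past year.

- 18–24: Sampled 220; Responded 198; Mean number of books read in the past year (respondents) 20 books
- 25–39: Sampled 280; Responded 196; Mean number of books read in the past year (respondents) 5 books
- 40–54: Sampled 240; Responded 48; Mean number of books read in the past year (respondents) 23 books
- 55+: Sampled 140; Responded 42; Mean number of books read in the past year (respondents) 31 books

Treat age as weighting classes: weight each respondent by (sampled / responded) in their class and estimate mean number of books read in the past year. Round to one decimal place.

17.8

Class response rates: 18–24 198/220 = 90%, 25–39 196/280 = 70%, 40–54 48/240 = 20%, 55+ 42/140 = 30%.
Weighting each respondent by the inverse class response rate inflates each class back to its sampled size, so the class weight is n_sampled:
  18–24: 220 × 20 = 4400
  25–39: 280 × 5 = 1400
  40–54: 240 × 23 = 5520
  55+: 140 × 31 = 4340
Adjusted estimate = 15,660 / 880 = 17.7955 → 17.8.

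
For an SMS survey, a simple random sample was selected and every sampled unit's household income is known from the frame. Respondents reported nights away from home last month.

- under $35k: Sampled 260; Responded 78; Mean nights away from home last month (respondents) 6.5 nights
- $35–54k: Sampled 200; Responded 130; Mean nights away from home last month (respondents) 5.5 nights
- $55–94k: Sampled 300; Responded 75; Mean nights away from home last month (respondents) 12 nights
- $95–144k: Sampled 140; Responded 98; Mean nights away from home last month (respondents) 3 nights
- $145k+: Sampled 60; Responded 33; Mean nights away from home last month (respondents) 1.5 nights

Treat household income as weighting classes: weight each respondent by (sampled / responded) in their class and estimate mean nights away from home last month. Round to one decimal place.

7.2

Class response rates: under $35k 78/260 = 30%, $35–54k 130/200 = 65%, $55–94k 75/300 = 25%, $95–144k 98/140 = 70%, $145k+ 33/60 = 55%.
Each respondent's weight = sampled/responded in their class; summing within a class gives n_sampled, so:
  under $35k: 260 × 6.5 = 1690
  $35–54k: 200 × 5.5 = 1100
  $55–94k: 300 × 12 = 3600
  $95–144k: 140 × 3 = 420
  $145k+: 60 × 1.5 = 90
Adjusted estimate = 6900 / 960 = 7.1875 → 7.2.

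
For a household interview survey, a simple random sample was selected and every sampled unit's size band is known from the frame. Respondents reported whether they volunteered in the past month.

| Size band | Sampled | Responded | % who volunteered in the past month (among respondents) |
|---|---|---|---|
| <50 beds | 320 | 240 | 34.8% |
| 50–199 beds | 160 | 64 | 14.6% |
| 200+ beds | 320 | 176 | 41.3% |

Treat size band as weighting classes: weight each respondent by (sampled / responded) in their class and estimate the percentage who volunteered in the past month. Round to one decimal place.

Class response rates: <50 beds 240/320 = 75%, 50–199 beds 64/160 = 40%, 200+ beds 176/320 = 55%.
Inverse-response-rate weighting restores each class to its sampled count, so class totals weight by n_sampled:
  <50 beds: 320 × 34.8 = 11,136
  50–199 beds: 160 × 14.6 = 2336
  200+ beds: 320 × 41.3 = 13,216
Adjusted estimate = 26,688 / 800 = 33.36 → 33.4%.

33.4%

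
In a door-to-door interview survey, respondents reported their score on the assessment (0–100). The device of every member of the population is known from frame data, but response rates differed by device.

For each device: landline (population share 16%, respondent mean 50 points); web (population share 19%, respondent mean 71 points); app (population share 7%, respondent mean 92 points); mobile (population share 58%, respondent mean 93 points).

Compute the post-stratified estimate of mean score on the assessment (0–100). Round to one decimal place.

Each cell contributes population-share × respondent value:
  landline: 0.16 × 50 = 8
  web: 0.19 × 71 = 13.49
  app: 0.07 × 92 = 6.44
  mobile: 0.58 × 93 = 53.94
Post-stratified estimate = 81.87 → 81.9.

81.9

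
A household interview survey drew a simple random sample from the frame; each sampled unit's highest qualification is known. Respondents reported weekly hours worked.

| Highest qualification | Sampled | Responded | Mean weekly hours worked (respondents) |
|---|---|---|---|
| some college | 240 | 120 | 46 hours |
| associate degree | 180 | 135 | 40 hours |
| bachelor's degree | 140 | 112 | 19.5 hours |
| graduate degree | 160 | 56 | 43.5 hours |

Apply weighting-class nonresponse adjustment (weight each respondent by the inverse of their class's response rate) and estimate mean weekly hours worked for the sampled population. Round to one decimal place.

Response rates by class: some college 120/240 = 50%, associate degree 135/180 = 75%, bachelor's degree 112/140 = 80%, graduate degree 56/160 = 35%.
Weighting each respondent by the inverse class response rate inflates each class back to its sampled size, so the class weight is n_sampled:
  some college: 240 × 46 = 11,040
  associate degree: 180 × 40 = 7200
  bachelor's degree: 140 × 19.5 = 2730
  graduate degree: 160 × 43.5 = 6960
Adjusted estimate = 27,930 / 720 = 38.7917 → 38.8.

38.8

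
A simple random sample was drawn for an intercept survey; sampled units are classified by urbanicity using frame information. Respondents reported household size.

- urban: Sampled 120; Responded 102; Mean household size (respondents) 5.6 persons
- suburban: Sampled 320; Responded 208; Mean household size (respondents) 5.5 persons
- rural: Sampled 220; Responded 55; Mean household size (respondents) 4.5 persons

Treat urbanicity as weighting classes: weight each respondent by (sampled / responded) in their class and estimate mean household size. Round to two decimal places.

Response rates by class: urban 102/120 = 85%, suburban 208/320 = 65%, rural 55/220 = 25%.
With weight = n_sampled/n_responded per class, the weighted class total is n_sampled:
  urban: 120 × 5.6 = 672
  suburban: 320 × 5.5 = 1760
  rural: 220 × 4.5 = 990
Adjusted estimate = 3422 / 660 = 5.18485 → 5.18.

5.18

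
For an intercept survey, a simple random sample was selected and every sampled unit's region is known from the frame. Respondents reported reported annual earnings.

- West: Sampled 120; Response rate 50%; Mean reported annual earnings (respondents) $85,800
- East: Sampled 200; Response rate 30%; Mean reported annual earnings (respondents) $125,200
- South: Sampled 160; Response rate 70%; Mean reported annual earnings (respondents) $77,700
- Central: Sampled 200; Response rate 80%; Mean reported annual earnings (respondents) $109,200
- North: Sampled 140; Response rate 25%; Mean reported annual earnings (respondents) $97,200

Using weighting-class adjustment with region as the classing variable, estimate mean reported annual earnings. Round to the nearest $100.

$101,500

Inverse-response-rate weighting restores each class to its sampled count, so class totals weight by n_sampled:
  West: 120 × 85,800 = 10,296,000
  East: 200 × 125,200 = 25,040,000
  South: 160 × 77,700 = 12,432,000
  Central: 200 × 109,200 = 21,840,000
  North: 140 × 97,200 = 13,608,000
Adjusted estimate = 83,216,000 / 820 = 101483 → $101,500.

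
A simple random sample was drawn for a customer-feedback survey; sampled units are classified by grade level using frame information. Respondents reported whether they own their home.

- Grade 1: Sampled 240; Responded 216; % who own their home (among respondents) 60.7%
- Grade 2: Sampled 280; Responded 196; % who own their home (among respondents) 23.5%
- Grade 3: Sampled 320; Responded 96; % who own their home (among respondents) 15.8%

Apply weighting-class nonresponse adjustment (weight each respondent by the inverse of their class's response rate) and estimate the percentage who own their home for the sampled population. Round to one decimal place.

Class response rates: Grade 1 216/240 = 90%, Grade 2 196/280 = 70%, Grade 3 96/320 = 30%.
Each respondent's weight = sampled/responded in their class; summing within a class gives n_sampled, so:
  Grade 1: 240 × 60.7 = 14,568
  Grade 2: 280 × 23.5 = 6580
  Grade 3: 320 × 15.8 = 5056
Adjusted estimate = 26,204 / 840 = 31.1952 → 31.2%.

31.2%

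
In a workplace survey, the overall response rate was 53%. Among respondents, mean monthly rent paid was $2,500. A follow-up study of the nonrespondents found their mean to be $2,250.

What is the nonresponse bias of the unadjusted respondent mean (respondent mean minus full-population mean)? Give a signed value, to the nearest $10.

+$120

Nonresponse fraction = 1 − 0.53 = 0.47.
Bias = (nonresponse fraction) × (respondent mean − nonrespondent mean)
     = 0.47 × (2500 − 2250) = 0.47 × 250 = 117.5.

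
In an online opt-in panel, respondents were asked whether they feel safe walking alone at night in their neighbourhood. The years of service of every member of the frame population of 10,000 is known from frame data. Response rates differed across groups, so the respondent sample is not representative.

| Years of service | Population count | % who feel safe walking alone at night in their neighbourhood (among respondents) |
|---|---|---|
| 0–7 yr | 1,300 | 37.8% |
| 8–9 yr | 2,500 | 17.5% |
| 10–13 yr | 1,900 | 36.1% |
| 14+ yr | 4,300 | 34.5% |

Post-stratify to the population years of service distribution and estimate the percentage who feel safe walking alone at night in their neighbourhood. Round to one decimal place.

31.0%

Weight each group's respondent value by its population share:
  0–7 yr: (1,300/10,000) × 37.8 = 4.914
  8–9 yr: (2,500/10,000) × 17.5 = 4.375
  10–13 yr: (1,900/10,000) × 36.1 = 6.859
  14+ yr: (4,300/10,000) × 34.5 = 14.835
Post-stratified estimate = 30.983 → 31.0%.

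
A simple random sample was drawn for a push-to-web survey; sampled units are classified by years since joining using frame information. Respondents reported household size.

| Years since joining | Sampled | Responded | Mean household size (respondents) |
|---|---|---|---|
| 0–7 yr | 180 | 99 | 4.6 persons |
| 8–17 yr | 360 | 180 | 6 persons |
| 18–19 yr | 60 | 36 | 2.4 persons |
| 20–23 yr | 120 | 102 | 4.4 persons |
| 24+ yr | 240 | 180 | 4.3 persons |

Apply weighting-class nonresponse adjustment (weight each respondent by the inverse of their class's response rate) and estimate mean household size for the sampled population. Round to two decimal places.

Class response rates: 0–7 yr 99/180 = 55%, 8–17 yr 180/360 = 50%, 18–19 yr 36/60 = 60%, 20–23 yr 102/120 = 85%, 24+ yr 180/240 = 75%.
With weight = n_sampled/n_responded per class, the weighted class total is n_sampled:
  0–7 yr: 180 × 4.6 = 828
  8–17 yr: 360 × 6 = 2160
  18–19 yr: 60 × 2.4 = 144
  20–23 yr: 120 × 4.4 = 528
  24+ yr: 240 × 4.3 = 1032
Adjusted estimate = 4692 / 960 = 4.8875 → 4.89.

4.89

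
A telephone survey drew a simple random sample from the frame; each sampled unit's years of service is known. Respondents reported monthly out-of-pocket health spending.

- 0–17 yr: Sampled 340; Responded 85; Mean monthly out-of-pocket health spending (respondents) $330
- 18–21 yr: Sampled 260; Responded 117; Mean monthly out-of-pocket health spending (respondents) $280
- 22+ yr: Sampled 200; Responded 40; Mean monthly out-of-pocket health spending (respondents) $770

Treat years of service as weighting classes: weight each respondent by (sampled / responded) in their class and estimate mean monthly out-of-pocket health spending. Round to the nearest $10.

Response rates by class: 0–17 yr 85/340 = 25%, 18–21 yr 117/260 = 45%, 22+ yr 40/200 = 20%.
With weight = n_sampled/n_responded per class, the weighted class total is n_sampled:
  0–17 yr: 340 × 330 = 112,200
  18–21 yr: 260 × 280 = 72,800
  22+ yr: 200 × 770 = 154,000
Adjusted estimate = 339,000 / 800 = 423.75 → $420.

$420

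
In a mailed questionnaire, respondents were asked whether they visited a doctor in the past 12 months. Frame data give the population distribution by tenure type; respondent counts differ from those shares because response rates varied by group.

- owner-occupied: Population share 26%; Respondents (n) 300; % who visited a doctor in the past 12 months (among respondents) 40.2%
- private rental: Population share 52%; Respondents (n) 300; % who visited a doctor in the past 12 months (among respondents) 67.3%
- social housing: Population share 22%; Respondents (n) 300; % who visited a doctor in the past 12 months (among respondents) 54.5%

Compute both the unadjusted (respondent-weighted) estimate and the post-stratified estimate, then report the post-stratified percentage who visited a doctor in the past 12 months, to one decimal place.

Naive respondent-only estimate (weights = respondent counts):
  (300/900)×40.2 + (300/900)×67.3 + (300/900)×54.5 = 54%
Post-stratifying to population shares instead:
  0.26×40.2 + 0.52×67.3 + 0.22×54.5 = 57.438%

57.4%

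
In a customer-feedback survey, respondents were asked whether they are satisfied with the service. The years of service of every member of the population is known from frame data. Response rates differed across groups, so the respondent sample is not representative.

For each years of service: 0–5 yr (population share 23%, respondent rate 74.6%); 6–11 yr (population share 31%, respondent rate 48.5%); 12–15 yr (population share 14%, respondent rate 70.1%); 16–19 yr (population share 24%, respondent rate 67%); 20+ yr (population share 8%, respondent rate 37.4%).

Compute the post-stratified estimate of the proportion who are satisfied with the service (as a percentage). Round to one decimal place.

Each cell contributes population-share × respondent value:
  0–5 yr: 0.23 × 74.6 = 17.158
  6–11 yr: 0.31 × 48.5 = 15.035
  12–15 yr: 0.14 × 70.1 = 9.814
  16–19 yr: 0.24 × 67 = 16.08
  20+ yr: 0.08 × 37.4 = 2.992
Post-stratified estimate = 61.079 → 61.1%.

61.1%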